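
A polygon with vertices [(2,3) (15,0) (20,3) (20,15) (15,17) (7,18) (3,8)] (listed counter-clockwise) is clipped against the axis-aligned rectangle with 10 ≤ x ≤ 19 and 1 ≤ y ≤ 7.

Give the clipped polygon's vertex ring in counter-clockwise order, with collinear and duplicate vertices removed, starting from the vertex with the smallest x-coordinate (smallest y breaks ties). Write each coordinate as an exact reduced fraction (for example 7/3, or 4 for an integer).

Clipped polygon: [(10,15/13) (32/3,1) (50/3,1) (19,12/5) (19,7) (10,7)]

1. After x ≥ 10: [(10,15/13) (15,0) (20,3) (20,15) (15,17) (10,141/8)]
2. After x ≤ 19: [(10,15/13) (15,0) (19,12/5) (19,77/5) (15,17) (10,141/8)]
3. After y ≥ 1: [(10,15/13) (32/3,1) (50/3,1) (19,12/5) (19,77/5) (15,17) (10,141/8)]
4. After y ≤ 7: [(10,7) (10,15/13) (32/3,1) (50/3,1) (19,12/5) (19,7)]
5. Canonical ring: [(10,15/13) (32/3,1) (50/3,1) (19,12/5) (19,7) (10,7)]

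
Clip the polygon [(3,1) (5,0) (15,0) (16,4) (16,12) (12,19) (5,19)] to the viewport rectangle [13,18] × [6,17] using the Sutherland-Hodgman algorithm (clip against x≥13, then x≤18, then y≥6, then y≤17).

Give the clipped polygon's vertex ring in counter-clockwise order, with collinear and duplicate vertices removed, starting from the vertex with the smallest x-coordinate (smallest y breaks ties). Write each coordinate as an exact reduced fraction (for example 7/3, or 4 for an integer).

Clipped polygon: [(13,6) (16,6) (16,12) (92/7,17) (13,17)]

1. After x ≥ 13: [(13,0) (15,0) (16,4) (16,12) (13,69/4)]
2. After x ≤ 18: [(13,0) (15,0) (16,4) (16,12) (13,69/4)]
3. After y ≥ 6: [(13,6) (16,6) (16,12) (13,69/4)]
4. After y ≤ 17: [(13,17) (13,6) (16,6) (16,12) (92/7,17)]
5. Canonical ring: [(13,6) (16,6) (16,12) (92/7,17) (13,17)]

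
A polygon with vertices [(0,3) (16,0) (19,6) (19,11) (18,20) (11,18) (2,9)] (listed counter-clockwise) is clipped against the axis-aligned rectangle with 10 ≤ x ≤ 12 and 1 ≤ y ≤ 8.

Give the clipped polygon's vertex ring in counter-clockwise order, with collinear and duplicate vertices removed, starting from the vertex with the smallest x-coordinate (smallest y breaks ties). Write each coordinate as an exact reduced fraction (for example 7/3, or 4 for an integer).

Clipped polygon: [(10,9/8) (32/3,1) (12,1) (12,8) (10,8)]

1. After x ≥ 10: [(10,9/8) (16,0) (19,6) (19,11) (18,20) (11,18) (10,17)]
2. After x ≤ 12: [(10,9/8) (12,3/4) (12,128/7) (11,18) (10,17)]
3. After y ≥ 1: [(10,9/8) (32/3,1) (12,1) (12,128/7) (11,18) (10,17)]
4. After y ≤ 8: [(10,8) (10,9/8) (32/3,1) (12,1) (12,8)]
5. Canonical ring: [(10,9/8) (32/3,1) (12,1) (12,8) (10,8)]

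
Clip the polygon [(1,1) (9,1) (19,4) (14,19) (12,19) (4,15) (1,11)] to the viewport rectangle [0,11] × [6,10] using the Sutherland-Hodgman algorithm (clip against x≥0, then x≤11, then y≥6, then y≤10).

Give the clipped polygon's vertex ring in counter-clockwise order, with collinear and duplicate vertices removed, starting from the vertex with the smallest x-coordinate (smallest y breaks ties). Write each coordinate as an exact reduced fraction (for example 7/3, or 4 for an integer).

Clipped polygon: [(1,6) (11,6) (11,10) (1,10)]

1. After x ≥ 0: [(1,1) (9,1) (19,4) (14,19) (12,19) (4,15) (1,11)]
2. After x ≤ 11: [(1,1) (9,1) (11,8/5) (11,37/2) (4,15) (1,11)]
3. After y ≥ 6: [(1,6) (11,6) (11,37/2) (4,15) (1,11)]
4. After y ≤ 10: [(1,10) (1,6) (11,6) (11,10)]
5. Canonical ring: [(1,6) (11,6) (11,10) (1,10)]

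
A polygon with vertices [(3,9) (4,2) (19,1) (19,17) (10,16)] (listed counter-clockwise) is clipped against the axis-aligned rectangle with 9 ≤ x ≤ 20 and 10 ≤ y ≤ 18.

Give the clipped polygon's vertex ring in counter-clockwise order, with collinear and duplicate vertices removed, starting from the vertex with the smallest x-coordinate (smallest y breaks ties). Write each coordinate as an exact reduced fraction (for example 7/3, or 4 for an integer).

1. After x ≥ 9: [(9,15) (9,5/3) (19,1) (19,17) (10,16)]
2. After x ≤ 20: [(9,15) (9,5/3) (19,1) (19,17) (10,16)]
3. After y ≥ 10: [(9,15) (9,10) (19,10) (19,17) (10,16)]
4. After y ≤ 18: [(9,15) (9,10) (19,10) (19,17) (10,16)]
5. Canonical ring: [(9,10) (19,10) (19,17) (10,16) (9,15)]

Clipped polygon: [(9,10) (19,10) (19,17) (10,16) (9,15)]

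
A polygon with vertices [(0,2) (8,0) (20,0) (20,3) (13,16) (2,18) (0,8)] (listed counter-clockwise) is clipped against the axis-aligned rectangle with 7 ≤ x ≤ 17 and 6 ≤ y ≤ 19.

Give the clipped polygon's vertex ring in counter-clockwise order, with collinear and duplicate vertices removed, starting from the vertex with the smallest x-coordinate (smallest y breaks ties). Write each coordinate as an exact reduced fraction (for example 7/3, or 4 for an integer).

1. After x ≥ 7: [(7,1/4) (8,0) (20,0) (20,3) (13,16) (7,188/11)]
2. After x ≤ 17: [(7,1/4) (8,0) (17,0) (17,60/7) (13,16) (7,188/11)]
3. After y ≥ 6: [(7,6) (17,6) (17,60/7) (13,16) (7,188/11)]
4. After y ≤ 19: [(7,6) (17,6) (17,60/7) (13,16) (7,188/11)]
5. Canonical ring: [(7,6) (17,6) (17,60/7) (13,16) (7,188/11)]

Clipped polygon: [(7,6) (17,6) (17,60/7) (13,16) (7,188/11)]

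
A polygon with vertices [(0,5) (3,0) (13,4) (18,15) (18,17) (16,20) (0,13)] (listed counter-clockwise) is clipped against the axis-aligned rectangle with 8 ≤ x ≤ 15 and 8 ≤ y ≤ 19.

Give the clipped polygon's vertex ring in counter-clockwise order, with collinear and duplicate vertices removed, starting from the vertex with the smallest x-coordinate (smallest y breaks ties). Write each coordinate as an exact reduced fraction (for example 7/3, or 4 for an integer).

1. After x ≥ 8: [(8,2) (13,4) (18,15) (18,17) (16,20) (8,33/2)]
2. After x ≤ 15: [(8,2) (13,4) (15,42/5) (15,313/16) (8,33/2)]
3. After y ≥ 8: [(8,8) (163/11,8) (15,42/5) (15,313/16) (8,33/2)]
4. After y ≤ 19: [(8,8) (163/11,8) (15,42/5) (15,19) (96/7,19) (8,33/2)]
5. Canonical ring: [(8,8) (163/11,8) (15,42/5) (15,19) (96/7,19) (8,33/2)]

Clipped polygon: [(8,8) (163/11,8) (15,42/5) (15,19) (96/7,19) (8,33/2)]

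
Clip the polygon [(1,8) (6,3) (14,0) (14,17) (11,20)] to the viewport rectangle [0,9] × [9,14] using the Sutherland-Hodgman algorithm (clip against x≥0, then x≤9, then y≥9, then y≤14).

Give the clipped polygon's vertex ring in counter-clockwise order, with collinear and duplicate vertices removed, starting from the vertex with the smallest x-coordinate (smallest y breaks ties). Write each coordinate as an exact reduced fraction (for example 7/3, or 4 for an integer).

1. After x ≥ 0: [(1,8) (6,3) (14,0) (14,17) (11,20)]
2. After x ≤ 9: [(9,88/5) (1,8) (6,3) (9,15/8)]
3. After y ≥ 9: [(9,9) (9,88/5) (11/6,9)]
4. After y ≤ 14: [(9,9) (9,14) (6,14) (11/6,9)]
5. Canonical ring: [(11/6,9) (9,9) (9,14) (6,14)]

Clipped polygon: [(11/6,9) (9,9) (9,14) (6,14)]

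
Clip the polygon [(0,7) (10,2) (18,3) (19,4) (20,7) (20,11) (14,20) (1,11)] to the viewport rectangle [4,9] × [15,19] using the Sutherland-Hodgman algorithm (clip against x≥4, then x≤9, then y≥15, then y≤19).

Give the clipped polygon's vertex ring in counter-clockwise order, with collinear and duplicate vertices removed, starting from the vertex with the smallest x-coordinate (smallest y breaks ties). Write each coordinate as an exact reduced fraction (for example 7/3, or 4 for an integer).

1. After x ≥ 4: [(4,5) (10,2) (18,3) (19,4) (20,7) (20,11) (14,20) (4,170/13)]
2. After x ≤ 9: [(4,5) (9,5/2) (9,215/13) (4,170/13)]
3. After y ≥ 15: [(9,15) (9,215/13) (61/9,15)]
4. After y ≤ 19: [(9,15) (9,215/13) (61/9,15)]
5. Canonical ring: [(61/9,15) (9,15) (9,215/13)]

Clipped polygon: [(61/9,15) (9,15) (9,215/13)]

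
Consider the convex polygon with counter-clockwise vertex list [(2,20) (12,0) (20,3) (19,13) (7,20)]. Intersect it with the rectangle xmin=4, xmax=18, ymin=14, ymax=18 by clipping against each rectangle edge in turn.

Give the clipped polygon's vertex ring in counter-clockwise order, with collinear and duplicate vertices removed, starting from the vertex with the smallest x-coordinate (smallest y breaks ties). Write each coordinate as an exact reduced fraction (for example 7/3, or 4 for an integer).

Clipped polygon: [(4,16) (5,14) (121/7,14) (73/7,18) (4,18)]

1. After x ≥ 4: [(4,20) (4,16) (12,0) (20,3) (19,13) (7,20)]
2. After x ≤ 18: [(4,20) (4,16) (12,0) (18,9/4) (18,163/12) (7,20)]
3. After y ≥ 14: [(4,20) (4,16) (5,14) (121/7,14) (7,20)]
4. After y ≤ 18: [(4,18) (4,16) (5,14) (121/7,14) (73/7,18)]
5. Canonical ring: [(4,16) (5,14) (121/7,14) (73/7,18) (4,18)]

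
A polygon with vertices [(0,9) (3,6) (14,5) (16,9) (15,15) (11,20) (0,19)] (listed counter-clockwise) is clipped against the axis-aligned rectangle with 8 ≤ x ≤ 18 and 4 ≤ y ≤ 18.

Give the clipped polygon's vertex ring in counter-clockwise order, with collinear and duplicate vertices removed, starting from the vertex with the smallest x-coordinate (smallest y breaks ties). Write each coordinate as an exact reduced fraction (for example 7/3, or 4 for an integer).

Clipped polygon: [(8,61/11) (14,5) (16,9) (15,15) (63/5,18) (8,18)]

1. After x ≥ 8: [(8,61/11) (14,5) (16,9) (15,15) (11,20) (8,217/11)]
2. After x ≤ 18: [(8,61/11) (14,5) (16,9) (15,15) (11,20) (8,217/11)]
3. After y ≥ 4: [(8,61/11) (14,5) (16,9) (15,15) (11,20) (8,217/11)]
4. After y ≤ 18: [(8,18) (8,61/11) (14,5) (16,9) (15,15) (63/5,18)]
5. Canonical ring: [(8,61/11) (14,5) (16,9) (15,15) (63/5,18) (8,18)]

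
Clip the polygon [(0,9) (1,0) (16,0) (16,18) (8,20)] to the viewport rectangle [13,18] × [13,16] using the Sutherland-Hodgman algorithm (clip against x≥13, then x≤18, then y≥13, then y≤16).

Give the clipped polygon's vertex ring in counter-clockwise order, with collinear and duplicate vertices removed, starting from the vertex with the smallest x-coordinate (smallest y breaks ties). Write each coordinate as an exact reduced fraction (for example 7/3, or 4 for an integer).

Clipped polygon: [(13,13) (16,13) (16,16) (13,16)]

1. After x ≥ 13: [(13,0) (16,0) (16,18) (13,75/4)]
2. After x ≤ 18: [(13,0) (16,0) (16,18) (13,75/4)]
3. After y ≥ 13: [(13,13) (16,13) (16,18) (13,75/4)]
4. After y ≤ 16: [(13,16) (13,13) (16,13) (16,16)]
5. Canonical ring: [(13,13) (16,13) (16,16) (13,16)]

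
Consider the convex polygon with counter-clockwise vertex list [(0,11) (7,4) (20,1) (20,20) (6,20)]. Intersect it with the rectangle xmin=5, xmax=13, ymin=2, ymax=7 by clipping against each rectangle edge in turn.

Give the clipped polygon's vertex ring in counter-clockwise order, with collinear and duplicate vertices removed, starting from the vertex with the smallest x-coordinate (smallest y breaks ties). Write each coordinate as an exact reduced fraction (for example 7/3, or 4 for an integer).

Clipped polygon: [(5,6) (7,4) (13,34/13) (13,7) (5,7)]

1. After x ≥ 5: [(5,37/2) (5,6) (7,4) (20,1) (20,20) (6,20)]
2. After x ≤ 13: [(5,37/2) (5,6) (7,4) (13,34/13) (13,20) (6,20)]
3. After y ≥ 2: [(5,37/2) (5,6) (7,4) (13,34/13) (13,20) (6,20)]
4. After y ≤ 7: [(5,7) (5,6) (7,4) (13,34/13) (13,7)]
5. Canonical ring: [(5,6) (7,4) (13,34/13) (13,7) (5,7)]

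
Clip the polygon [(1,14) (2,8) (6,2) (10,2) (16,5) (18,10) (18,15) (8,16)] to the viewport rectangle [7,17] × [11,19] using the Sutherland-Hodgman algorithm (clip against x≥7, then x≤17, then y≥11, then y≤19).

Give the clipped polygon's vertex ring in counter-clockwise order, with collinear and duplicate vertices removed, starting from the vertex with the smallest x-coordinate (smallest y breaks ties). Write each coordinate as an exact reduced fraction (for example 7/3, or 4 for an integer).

Clipped polygon: [(7,11) (17,11) (17,151/10) (8,16) (7,110/7)]

1. After x ≥ 7: [(7,110/7) (7,2) (10,2) (16,5) (18,10) (18,15) (8,16)]
2. After x ≤ 17: [(7,110/7) (7,2) (10,2) (16,5) (17,15/2) (17,151/10) (8,16)]
3. After y ≥ 11: [(7,110/7) (7,11) (17,11) (17,151/10) (8,16)]
4. After y ≤ 19: [(7,110/7) (7,11) (17,11) (17,151/10) (8,16)]
5. Canonical ring: [(7,11) (17,11) (17,151/10) (8,16) (7,110/7)]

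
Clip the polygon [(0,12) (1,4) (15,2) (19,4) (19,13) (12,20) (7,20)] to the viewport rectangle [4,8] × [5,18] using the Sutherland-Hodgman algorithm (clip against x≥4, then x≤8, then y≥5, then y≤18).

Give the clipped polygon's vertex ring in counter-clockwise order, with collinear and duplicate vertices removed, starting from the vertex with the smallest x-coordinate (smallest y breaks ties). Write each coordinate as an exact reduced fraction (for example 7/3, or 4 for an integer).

1. After x ≥ 4: [(4,116/7) (4,25/7) (15,2) (19,4) (19,13) (12,20) (7,20)]
2. After x ≤ 8: [(4,116/7) (4,25/7) (8,3) (8,20) (7,20)]
3. After y ≥ 5: [(4,116/7) (4,5) (8,5) (8,20) (7,20)]
4. After y ≤ 18: [(21/4,18) (4,116/7) (4,5) (8,5) (8,18)]
5. Canonical ring: [(4,5) (8,5) (8,18) (21/4,18) (4,116/7)]

Clipped polygon: [(4,5) (8,5) (8,18) (21/4,18) (4,116/7)]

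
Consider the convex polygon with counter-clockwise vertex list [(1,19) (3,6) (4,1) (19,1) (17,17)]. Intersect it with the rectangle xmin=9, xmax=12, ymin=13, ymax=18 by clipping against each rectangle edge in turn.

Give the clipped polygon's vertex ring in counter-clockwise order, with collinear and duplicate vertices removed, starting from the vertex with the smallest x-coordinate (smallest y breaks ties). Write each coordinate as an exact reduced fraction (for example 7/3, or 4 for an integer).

1. After x ≥ 9: [(9,18) (9,1) (19,1) (17,17)]
2. After x ≤ 12: [(12,141/8) (9,18) (9,1) (12,1)]
3. After y ≥ 13: [(12,13) (12,141/8) (9,18) (9,13)]
4. After y ≤ 18: [(12,13) (12,141/8) (9,18) (9,13)]
5. Canonical ring: [(9,13) (12,13) (12,141/8) (9,18)]

Clipped polygon: [(9,13) (12,13) (12,141/8) (9,18)]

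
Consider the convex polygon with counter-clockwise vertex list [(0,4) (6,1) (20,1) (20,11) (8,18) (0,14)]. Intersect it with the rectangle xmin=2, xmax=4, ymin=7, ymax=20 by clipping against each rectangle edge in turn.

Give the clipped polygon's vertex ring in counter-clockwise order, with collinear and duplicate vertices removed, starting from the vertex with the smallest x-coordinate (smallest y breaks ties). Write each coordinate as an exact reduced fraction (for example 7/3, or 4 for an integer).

1. After x ≥ 2: [(2,3) (6,1) (20,1) (20,11) (8,18) (2,15)]
2. After x ≤ 4: [(2,3) (4,2) (4,16) (2,15)]
3. After y ≥ 7: [(2,7) (4,7) (4,16) (2,15)]
4. After y ≤ 20: [(2,7) (4,7) (4,16) (2,15)]
5. Canonical ring: [(2,7) (4,7) (4,16) (2,15)]

Clipped polygon: [(2,7) (4,7) (4,16) (2,15)]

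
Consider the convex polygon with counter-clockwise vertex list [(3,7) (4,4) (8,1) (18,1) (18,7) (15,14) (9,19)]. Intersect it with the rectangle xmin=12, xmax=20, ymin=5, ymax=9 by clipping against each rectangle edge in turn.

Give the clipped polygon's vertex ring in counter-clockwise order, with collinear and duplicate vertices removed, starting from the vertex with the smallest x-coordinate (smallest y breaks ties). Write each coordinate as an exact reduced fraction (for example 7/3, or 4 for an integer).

Clipped polygon: [(12,5) (18,5) (18,7) (120/7,9) (12,9)]

1. After x ≥ 12: [(12,1) (18,1) (18,7) (15,14) (12,33/2)]
2. After x ≤ 20: [(12,1) (18,1) (18,7) (15,14) (12,33/2)]
3. After y ≥ 5: [(12,5) (18,5) (18,7) (15,14) (12,33/2)]
4. After y ≤ 9: [(12,9) (12,5) (18,5) (18,7) (120/7,9)]
5. Canonical ring: [(12,5) (18,5) (18,7) (120/7,9) (12,9)]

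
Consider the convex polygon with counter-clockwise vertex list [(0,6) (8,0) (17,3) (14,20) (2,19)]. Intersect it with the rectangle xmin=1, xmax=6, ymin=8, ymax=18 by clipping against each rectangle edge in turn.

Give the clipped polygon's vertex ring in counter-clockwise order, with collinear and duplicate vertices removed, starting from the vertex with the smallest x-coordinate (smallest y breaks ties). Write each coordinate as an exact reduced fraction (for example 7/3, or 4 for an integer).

Clipped polygon: [(1,8) (6,8) (6,18) (24/13,18) (1,25/2)]

1. After x ≥ 1: [(1,25/2) (1,21/4) (8,0) (17,3) (14,20) (2,19)]
2. After x ≤ 6: [(1,25/2) (1,21/4) (6,3/2) (6,58/3) (2,19)]
3. After y ≥ 8: [(1,25/2) (1,8) (6,8) (6,58/3) (2,19)]
4. After y ≤ 18: [(24/13,18) (1,25/2) (1,8) (6,8) (6,18)]
5. Canonical ring: [(1,8) (6,8) (6,18) (24/13,18) (1,25/2)]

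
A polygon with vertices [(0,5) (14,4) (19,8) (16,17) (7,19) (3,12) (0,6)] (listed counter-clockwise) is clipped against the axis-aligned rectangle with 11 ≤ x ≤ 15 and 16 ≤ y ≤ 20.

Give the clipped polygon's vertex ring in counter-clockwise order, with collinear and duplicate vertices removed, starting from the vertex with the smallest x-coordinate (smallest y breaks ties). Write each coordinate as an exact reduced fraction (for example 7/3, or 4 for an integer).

Clipped polygon: [(11,16) (15,16) (15,155/9) (11,163/9)]

1. After x ≥ 11: [(11,59/14) (14,4) (19,8) (16,17) (11,163/9)]
2. After x ≤ 15: [(11,59/14) (14,4) (15,24/5) (15,155/9) (11,163/9)]
3. After y ≥ 16: [(11,16) (15,16) (15,155/9) (11,163/9)]
4. After y ≤ 20: [(11,16) (15,16) (15,155/9) (11,163/9)]
5. Canonical ring: [(11,16) (15,16) (15,155/9) (11,163/9)]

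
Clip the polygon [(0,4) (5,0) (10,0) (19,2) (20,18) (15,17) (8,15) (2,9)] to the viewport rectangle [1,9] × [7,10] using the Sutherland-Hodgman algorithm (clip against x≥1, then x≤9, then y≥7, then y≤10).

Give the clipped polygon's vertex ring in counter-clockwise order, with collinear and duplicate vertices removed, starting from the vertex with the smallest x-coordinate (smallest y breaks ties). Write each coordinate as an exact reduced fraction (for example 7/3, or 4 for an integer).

1. After x ≥ 1: [(1,13/2) (1,16/5) (5,0) (10,0) (19,2) (20,18) (15,17) (8,15) (2,9)]
2. After x ≤ 9: [(1,13/2) (1,16/5) (5,0) (9,0) (9,107/7) (8,15) (2,9)]
3. After y ≥ 7: [(6/5,7) (9,7) (9,107/7) (8,15) (2,9)]
4. After y ≤ 10: [(6/5,7) (9,7) (9,10) (3,10) (2,9)]
5. Canonical ring: [(6/5,7) (9,7) (9,10) (3,10) (2,9)]

Clipped polygon: [(6/5,7) (9,7) (9,10) (3,10) (2,9)]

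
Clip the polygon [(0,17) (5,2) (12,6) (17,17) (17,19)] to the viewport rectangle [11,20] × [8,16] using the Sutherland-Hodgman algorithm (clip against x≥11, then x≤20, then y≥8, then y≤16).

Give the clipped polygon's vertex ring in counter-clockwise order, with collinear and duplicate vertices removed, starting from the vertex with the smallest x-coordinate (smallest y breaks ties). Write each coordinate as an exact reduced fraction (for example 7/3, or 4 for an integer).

Clipped polygon: [(11,8) (142/11,8) (182/11,16) (11,16)]

1. After x ≥ 11: [(11,311/17) (11,38/7) (12,6) (17,17) (17,19)]
2. After x ≤ 20: [(11,311/17) (11,38/7) (12,6) (17,17) (17,19)]
3. After y ≥ 8: [(11,311/17) (11,8) (142/11,8) (17,17) (17,19)]
4. After y ≤ 16: [(11,16) (11,8) (142/11,8) (182/11,16)]
5. Canonical ring: [(11,8) (142/11,8) (182/11,16) (11,16)]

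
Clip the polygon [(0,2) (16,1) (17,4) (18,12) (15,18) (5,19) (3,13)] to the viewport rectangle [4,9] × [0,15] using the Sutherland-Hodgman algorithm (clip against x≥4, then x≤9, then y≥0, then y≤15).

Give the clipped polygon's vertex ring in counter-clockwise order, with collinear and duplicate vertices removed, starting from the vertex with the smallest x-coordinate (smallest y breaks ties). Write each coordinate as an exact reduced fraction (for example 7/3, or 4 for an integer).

1. After x ≥ 4: [(4,7/4) (16,1) (17,4) (18,12) (15,18) (5,19) (4,16)]
2. After x ≤ 9: [(4,7/4) (9,23/16) (9,93/5) (5,19) (4,16)]
3. After y ≥ 0: [(4,7/4) (9,23/16) (9,93/5) (5,19) (4,16)]
4. After y ≤ 15: [(4,15) (4,7/4) (9,23/16) (9,15)]
5. Canonical ring: [(4,7/4) (9,23/16) (9,15) (4,15)]

Clipped polygon: [(4,7/4) (9,23/16) (9,15) (4,15)]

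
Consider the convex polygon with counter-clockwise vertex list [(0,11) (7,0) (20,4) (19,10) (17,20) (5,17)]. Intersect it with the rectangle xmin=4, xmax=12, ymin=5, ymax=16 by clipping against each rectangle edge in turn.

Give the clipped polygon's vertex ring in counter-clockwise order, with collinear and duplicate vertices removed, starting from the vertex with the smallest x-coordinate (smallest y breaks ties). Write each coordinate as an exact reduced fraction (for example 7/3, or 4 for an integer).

1. After x ≥ 4: [(4,79/5) (4,33/7) (7,0) (20,4) (19,10) (17,20) (5,17)]
2. After x ≤ 12: [(4,79/5) (4,33/7) (7,0) (12,20/13) (12,75/4) (5,17)]
3. After y ≥ 5: [(4,79/5) (4,5) (12,5) (12,75/4) (5,17)]
4. After y ≤ 16: [(25/6,16) (4,79/5) (4,5) (12,5) (12,16)]
5. Canonical ring: [(4,5) (12,5) (12,16) (25/6,16) (4,79/5)]

Clipped polygon: [(4,5) (12,5) (12,16) (25/6,16) (4,79/5)]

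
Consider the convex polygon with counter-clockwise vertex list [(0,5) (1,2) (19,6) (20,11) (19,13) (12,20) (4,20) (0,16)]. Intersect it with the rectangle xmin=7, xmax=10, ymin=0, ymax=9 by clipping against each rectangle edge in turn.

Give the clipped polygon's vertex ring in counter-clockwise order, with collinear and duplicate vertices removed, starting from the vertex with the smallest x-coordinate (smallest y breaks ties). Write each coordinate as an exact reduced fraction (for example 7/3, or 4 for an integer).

Clipped polygon: [(7,10/3) (10,4) (10,9) (7,9)]

1. After x ≥ 7: [(7,10/3) (19,6) (20,11) (19,13) (12,20) (7,20)]
2. After x ≤ 10: [(7,10/3) (10,4) (10,20) (7,20)]
3. After y ≥ 0: [(7,10/3) (10,4) (10,20) (7,20)]
4. After y ≤ 9: [(7,9) (7,10/3) (10,4) (10,9)]
5. Canonical ring: [(7,10/3) (10,4) (10,9) (7,9)]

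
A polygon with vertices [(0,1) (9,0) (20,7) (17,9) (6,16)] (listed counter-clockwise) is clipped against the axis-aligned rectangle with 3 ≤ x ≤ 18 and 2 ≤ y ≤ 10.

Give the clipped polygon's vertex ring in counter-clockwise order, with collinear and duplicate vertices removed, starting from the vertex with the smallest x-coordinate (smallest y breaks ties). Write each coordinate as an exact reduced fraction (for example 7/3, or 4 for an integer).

1. After x ≥ 3: [(3,17/2) (3,2/3) (9,0) (20,7) (17,9) (6,16)]
2. After x ≤ 18: [(3,17/2) (3,2/3) (9,0) (18,63/11) (18,25/3) (17,9) (6,16)]
3. After y ≥ 2: [(3,17/2) (3,2) (85/7,2) (18,63/11) (18,25/3) (17,9) (6,16)]
4. After y ≤ 10: [(18/5,10) (3,17/2) (3,2) (85/7,2) (18,63/11) (18,25/3) (17,9) (108/7,10)]
5. Canonical ring: [(3,2) (85/7,2) (18,63/11) (18,25/3) (17,9) (108/7,10) (18/5,10) (3,17/2)]

Clipped polygon: [(3,2) (85/7,2) (18,63/11) (18,25/3) (17,9) (108/7,10) (18/5,10) (3,17/2)]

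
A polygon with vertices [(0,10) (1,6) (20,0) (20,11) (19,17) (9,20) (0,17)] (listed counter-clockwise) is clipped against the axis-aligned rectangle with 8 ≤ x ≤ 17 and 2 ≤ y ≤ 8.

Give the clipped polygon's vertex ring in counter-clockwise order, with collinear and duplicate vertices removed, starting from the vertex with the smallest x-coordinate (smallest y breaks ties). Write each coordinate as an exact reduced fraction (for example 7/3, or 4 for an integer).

1. After x ≥ 8: [(8,72/19) (20,0) (20,11) (19,17) (9,20) (8,59/3)]
2. After x ≤ 17: [(8,72/19) (17,18/19) (17,88/5) (9,20) (8,59/3)]
3. After y ≥ 2: [(8,72/19) (41/3,2) (17,2) (17,88/5) (9,20) (8,59/3)]
4. After y ≤ 8: [(8,8) (8,72/19) (41/3,2) (17,2) (17,8)]
5. Canonical ring: [(8,72/19) (41/3,2) (17,2) (17,8) (8,8)]

Clipped polygon: [(8,72/19) (41/3,2) (17,2) (17,8) (8,8)]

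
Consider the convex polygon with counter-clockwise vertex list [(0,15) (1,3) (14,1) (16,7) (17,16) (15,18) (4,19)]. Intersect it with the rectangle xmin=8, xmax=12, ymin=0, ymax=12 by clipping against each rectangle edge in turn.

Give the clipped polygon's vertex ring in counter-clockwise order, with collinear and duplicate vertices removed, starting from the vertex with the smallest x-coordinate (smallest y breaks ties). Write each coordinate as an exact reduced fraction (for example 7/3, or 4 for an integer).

Clipped polygon: [(8,25/13) (12,17/13) (12,12) (8,12)]

1. After x ≥ 8: [(8,25/13) (14,1) (16,7) (17,16) (15,18) (8,205/11)]
2. After x ≤ 12: [(8,25/13) (12,17/13) (12,201/11) (8,205/11)]
3. After y ≥ 0: [(8,25/13) (12,17/13) (12,201/11) (8,205/11)]
4. After y ≤ 12: [(8,12) (8,25/13) (12,17/13) (12,12)]
5. Canonical ring: [(8,25/13) (12,17/13) (12,12) (8,12)]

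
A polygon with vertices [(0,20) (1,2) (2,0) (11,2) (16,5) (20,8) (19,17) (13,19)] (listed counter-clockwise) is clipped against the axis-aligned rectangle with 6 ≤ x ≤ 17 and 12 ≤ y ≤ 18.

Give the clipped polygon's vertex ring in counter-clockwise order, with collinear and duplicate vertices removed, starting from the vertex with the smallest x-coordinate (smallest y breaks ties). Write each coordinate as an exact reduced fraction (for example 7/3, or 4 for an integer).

Clipped polygon: [(6,12) (17,12) (17,53/3) (16,18) (6,18)]

1. After x ≥ 6: [(6,254/13) (6,8/9) (11,2) (16,5) (20,8) (19,17) (13,19)]
2. After x ≤ 17: [(6,254/13) (6,8/9) (11,2) (16,5) (17,23/4) (17,53/3) (13,19)]
3. After y ≥ 12: [(6,254/13) (6,12) (17,12) (17,53/3) (13,19)]
4. After y ≤ 18: [(6,18) (6,12) (17,12) (17,53/3) (16,18)]
5. Canonical ring: [(6,12) (17,12) (17,53/3) (16,18) (6,18)]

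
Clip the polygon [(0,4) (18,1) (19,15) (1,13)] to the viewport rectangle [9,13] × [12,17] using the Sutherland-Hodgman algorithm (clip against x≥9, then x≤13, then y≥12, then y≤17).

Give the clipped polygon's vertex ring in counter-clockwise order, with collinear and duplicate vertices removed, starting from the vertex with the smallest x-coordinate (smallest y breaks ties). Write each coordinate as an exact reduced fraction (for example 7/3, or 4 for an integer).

1. After x ≥ 9: [(9,5/2) (18,1) (19,15) (9,125/9)]
2. After x ≤ 13: [(9,5/2) (13,11/6) (13,43/3) (9,125/9)]
3. After y ≥ 12: [(9,12) (13,12) (13,43/3) (9,125/9)]
4. After y ≤ 17: [(9,12) (13,12) (13,43/3) (9,125/9)]
5. Canonical ring: [(9,12) (13,12) (13,43/3) (9,125/9)]

Clipped polygon: [(9,12) (13,12) (13,43/3) (9,125/9)]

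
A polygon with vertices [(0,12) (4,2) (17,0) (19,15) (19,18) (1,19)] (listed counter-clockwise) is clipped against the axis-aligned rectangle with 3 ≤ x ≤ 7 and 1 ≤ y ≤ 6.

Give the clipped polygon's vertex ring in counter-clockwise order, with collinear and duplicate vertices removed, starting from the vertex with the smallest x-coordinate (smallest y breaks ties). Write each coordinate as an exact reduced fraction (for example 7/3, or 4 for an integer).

1. After x ≥ 3: [(3,9/2) (4,2) (17,0) (19,15) (19,18) (3,170/9)]
2. After x ≤ 7: [(3,9/2) (4,2) (7,20/13) (7,56/3) (3,170/9)]
3. After y ≥ 1: [(3,9/2) (4,2) (7,20/13) (7,56/3) (3,170/9)]
4. After y ≤ 6: [(3,6) (3,9/2) (4,2) (7,20/13) (7,6)]
5. Canonical ring: [(3,9/2) (4,2) (7,20/13) (7,6) (3,6)]

Clipped polygon: [(3,9/2) (4,2) (7,20/13) (7,6) (3,6)]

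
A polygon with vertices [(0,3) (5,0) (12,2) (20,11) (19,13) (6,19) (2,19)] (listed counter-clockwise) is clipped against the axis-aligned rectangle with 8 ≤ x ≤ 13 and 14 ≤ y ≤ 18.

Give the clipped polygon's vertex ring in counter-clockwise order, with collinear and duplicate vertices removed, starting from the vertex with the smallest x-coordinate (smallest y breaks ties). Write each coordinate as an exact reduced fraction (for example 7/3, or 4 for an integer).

Clipped polygon: [(8,14) (13,14) (13,205/13) (49/6,18) (8,18)]

1. After x ≥ 8: [(8,6/7) (12,2) (20,11) (19,13) (8,235/13)]
2. After x ≤ 13: [(8,6/7) (12,2) (13,25/8) (13,205/13) (8,235/13)]
3. After y ≥ 14: [(8,14) (13,14) (13,205/13) (8,235/13)]
4. After y ≤ 18: [(8,18) (8,14) (13,14) (13,205/13) (49/6,18)]
5. Canonical ring: [(8,14) (13,14) (13,205/13) (49/6,18) (8,18)]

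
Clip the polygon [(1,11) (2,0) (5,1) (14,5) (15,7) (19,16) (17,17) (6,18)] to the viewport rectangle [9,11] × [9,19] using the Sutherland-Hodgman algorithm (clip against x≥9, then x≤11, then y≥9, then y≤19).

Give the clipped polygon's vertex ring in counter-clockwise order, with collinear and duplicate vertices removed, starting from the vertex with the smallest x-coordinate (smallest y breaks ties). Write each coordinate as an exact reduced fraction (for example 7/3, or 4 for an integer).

Clipped polygon: [(9,9) (11,9) (11,193/11) (9,195/11)]

1. After x ≥ 9: [(9,25/9) (14,5) (15,7) (19,16) (17,17) (9,195/11)]
2. After x ≤ 11: [(9,25/9) (11,11/3) (11,193/11) (9,195/11)]
3. After y ≥ 9: [(9,9) (11,9) (11,193/11) (9,195/11)]
4. After y ≤ 19: [(9,9) (11,9) (11,193/11) (9,195/11)]
5. Canonical ring: [(9,9) (11,9) (11,193/11) (9,195/11)]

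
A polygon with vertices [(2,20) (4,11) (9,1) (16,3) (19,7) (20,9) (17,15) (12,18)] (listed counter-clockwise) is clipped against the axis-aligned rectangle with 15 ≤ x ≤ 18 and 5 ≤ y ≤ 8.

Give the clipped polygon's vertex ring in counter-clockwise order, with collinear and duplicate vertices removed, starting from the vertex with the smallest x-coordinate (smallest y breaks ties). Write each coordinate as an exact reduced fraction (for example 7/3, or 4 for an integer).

Clipped polygon: [(15,5) (35/2,5) (18,17/3) (18,8) (15,8)]

1. After x ≥ 15: [(15,19/7) (16,3) (19,7) (20,9) (17,15) (15,81/5)]
2. After x ≤ 18: [(15,19/7) (16,3) (18,17/3) (18,13) (17,15) (15,81/5)]
3. After y ≥ 5: [(15,5) (35/2,5) (18,17/3) (18,13) (17,15) (15,81/5)]
4. After y ≤ 8: [(15,8) (15,5) (35/2,5) (18,17/3) (18,8)]
5. Canonical ring: [(15,5) (35/2,5) (18,17/3) (18,8) (15,8)]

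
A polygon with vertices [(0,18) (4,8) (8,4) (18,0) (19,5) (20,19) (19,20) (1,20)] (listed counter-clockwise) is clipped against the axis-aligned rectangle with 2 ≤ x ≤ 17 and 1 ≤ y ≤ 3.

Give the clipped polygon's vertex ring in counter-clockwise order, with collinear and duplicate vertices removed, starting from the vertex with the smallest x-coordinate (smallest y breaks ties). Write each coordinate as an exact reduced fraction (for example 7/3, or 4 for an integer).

1. After x ≥ 2: [(2,13) (4,8) (8,4) (18,0) (19,5) (20,19) (19,20) (2,20)]
2. After x ≤ 17: [(2,13) (4,8) (8,4) (17,2/5) (17,20) (2,20)]
3. After y ≥ 1: [(2,13) (4,8) (8,4) (31/2,1) (17,1) (17,20) (2,20)]
4. After y ≤ 3: [(21/2,3) (31/2,1) (17,1) (17,3)]
5. Canonical ring: [(21/2,3) (31/2,1) (17,1) (17,3)]

Clipped polygon: [(21/2,3) (31/2,1) (17,1) (17,3)]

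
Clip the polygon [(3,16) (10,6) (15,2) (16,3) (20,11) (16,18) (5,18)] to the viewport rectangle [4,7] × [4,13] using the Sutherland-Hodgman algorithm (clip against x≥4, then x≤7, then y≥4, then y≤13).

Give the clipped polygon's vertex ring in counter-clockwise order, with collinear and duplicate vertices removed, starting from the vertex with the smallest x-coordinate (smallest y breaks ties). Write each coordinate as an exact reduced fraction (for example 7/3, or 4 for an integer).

1. After x ≥ 4: [(4,17) (4,102/7) (10,6) (15,2) (16,3) (20,11) (16,18) (5,18)]
2. After x ≤ 7: [(4,17) (4,102/7) (7,72/7) (7,18) (5,18)]
3. After y ≥ 4: [(4,17) (4,102/7) (7,72/7) (7,18) (5,18)]
4. After y ≤ 13: [(51/10,13) (7,72/7) (7,13)]
5. Canonical ring: [(51/10,13) (7,72/7) (7,13)]

Clipped polygon: [(51/10,13) (7,72/7) (7,13)]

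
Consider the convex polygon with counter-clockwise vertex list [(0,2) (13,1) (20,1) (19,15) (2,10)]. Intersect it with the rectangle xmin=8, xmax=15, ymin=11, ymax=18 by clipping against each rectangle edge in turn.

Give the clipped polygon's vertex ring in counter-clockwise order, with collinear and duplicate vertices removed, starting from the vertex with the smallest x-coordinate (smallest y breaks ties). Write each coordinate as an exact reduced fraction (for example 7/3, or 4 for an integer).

Clipped polygon: [(8,11) (15,11) (15,235/17) (8,200/17)]

1. After x ≥ 8: [(8,18/13) (13,1) (20,1) (19,15) (8,200/17)]
2. After x ≤ 15: [(8,18/13) (13,1) (15,1) (15,235/17) (8,200/17)]
3. After y ≥ 11: [(8,11) (15,11) (15,235/17) (8,200/17)]
4. After y ≤ 18: [(8,11) (15,11) (15,235/17) (8,200/17)]
5. Canonical ring: [(8,11) (15,11) (15,235/17) (8,200/17)]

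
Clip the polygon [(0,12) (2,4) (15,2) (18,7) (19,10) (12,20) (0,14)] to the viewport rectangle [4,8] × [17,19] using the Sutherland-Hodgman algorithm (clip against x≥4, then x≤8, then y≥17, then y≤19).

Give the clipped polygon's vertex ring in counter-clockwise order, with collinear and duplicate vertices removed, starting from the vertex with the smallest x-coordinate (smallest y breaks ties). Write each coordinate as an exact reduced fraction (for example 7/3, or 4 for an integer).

Clipped polygon: [(6,17) (8,17) (8,18)]

1. After x ≥ 4: [(4,48/13) (15,2) (18,7) (19,10) (12,20) (4,16)]
2. After x ≤ 8: [(4,48/13) (8,40/13) (8,18) (4,16)]
3. After y ≥ 17: [(8,17) (8,18) (6,17)]
4. After y ≤ 19: [(8,17) (8,18) (6,17)]
5. Canonical ring: [(6,17) (8,17) (8,18)]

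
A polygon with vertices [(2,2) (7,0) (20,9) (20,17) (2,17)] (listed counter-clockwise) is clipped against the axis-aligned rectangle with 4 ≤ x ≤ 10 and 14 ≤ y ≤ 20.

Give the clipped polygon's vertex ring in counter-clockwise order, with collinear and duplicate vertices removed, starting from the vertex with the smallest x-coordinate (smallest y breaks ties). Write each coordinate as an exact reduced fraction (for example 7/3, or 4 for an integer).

1. After x ≥ 4: [(4,6/5) (7,0) (20,9) (20,17) (4,17)]
2. After x ≤ 10: [(4,6/5) (7,0) (10,27/13) (10,17) (4,17)]
3. After y ≥ 14: [(4,14) (10,14) (10,17) (4,17)]
4. After y ≤ 20: [(4,14) (10,14) (10,17) (4,17)]
5. Canonical ring: [(4,14) (10,14) (10,17) (4,17)]

Clipped polygon: [(4,14) (10,14) (10,17) (4,17)]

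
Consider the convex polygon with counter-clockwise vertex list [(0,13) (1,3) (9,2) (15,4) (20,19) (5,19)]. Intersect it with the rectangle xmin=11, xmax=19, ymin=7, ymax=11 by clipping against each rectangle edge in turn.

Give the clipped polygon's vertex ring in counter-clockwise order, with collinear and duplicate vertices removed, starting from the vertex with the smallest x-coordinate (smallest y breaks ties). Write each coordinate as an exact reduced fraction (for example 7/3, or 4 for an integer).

1. After x ≥ 11: [(11,8/3) (15,4) (20,19) (11,19)]
2. After x ≤ 19: [(11,8/3) (15,4) (19,16) (19,19) (11,19)]
3. After y ≥ 7: [(11,7) (16,7) (19,16) (19,19) (11,19)]
4. After y ≤ 11: [(11,11) (11,7) (16,7) (52/3,11)]
5. Canonical ring: [(11,7) (16,7) (52/3,11) (11,11)]

Clipped polygon: [(11,7) (16,7) (52/3,11) (11,11)]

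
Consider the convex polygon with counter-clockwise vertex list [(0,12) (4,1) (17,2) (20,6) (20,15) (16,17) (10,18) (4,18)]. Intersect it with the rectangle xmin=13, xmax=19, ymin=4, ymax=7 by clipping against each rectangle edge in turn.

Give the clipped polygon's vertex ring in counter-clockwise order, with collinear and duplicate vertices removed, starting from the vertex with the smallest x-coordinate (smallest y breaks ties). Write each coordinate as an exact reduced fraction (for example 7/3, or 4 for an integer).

Clipped polygon: [(13,4) (37/2,4) (19,14/3) (19,7) (13,7)]

1. After x ≥ 13: [(13,22/13) (17,2) (20,6) (20,15) (16,17) (13,35/2)]
2. After x ≤ 19: [(13,22/13) (17,2) (19,14/3) (19,31/2) (16,17) (13,35/2)]
3. After y ≥ 4: [(13,4) (37/2,4) (19,14/3) (19,31/2) (16,17) (13,35/2)]
4. After y ≤ 7: [(13,7) (13,4) (37/2,4) (19,14/3) (19,7)]
5. Canonical ring: [(13,4) (37/2,4) (19,14/3) (19,7) (13,7)]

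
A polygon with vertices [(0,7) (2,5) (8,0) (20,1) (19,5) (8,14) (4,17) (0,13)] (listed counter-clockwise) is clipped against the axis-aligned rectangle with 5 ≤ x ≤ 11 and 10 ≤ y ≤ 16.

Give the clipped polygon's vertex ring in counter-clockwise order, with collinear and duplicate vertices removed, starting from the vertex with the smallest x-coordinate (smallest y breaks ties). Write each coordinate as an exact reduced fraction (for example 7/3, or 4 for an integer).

1. After x ≥ 5: [(5,5/2) (8,0) (20,1) (19,5) (8,14) (5,65/4)]
2. After x ≤ 11: [(5,5/2) (8,0) (11,1/4) (11,127/11) (8,14) (5,65/4)]
3. After y ≥ 10: [(5,10) (11,10) (11,127/11) (8,14) (5,65/4)]
4. After y ≤ 16: [(5,16) (5,10) (11,10) (11,127/11) (8,14) (16/3,16)]
5. Canonical ring: [(5,10) (11,10) (11,127/11) (8,14) (16/3,16) (5,16)]

Clipped polygon: [(5,10) (11,10) (11,127/11) (8,14) (16/3,16) (5,16)]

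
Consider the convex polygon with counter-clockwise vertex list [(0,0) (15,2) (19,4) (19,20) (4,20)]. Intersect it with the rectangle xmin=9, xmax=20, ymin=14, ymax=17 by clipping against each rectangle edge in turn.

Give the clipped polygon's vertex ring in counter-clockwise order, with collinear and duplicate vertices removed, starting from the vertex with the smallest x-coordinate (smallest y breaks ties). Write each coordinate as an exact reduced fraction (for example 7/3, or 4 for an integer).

Clipped polygon: [(9,14) (19,14) (19,17) (9,17)]

1. After x ≥ 9: [(9,6/5) (15,2) (19,4) (19,20) (9,20)]
2. After x ≤ 20: [(9,6/5) (15,2) (19,4) (19,20) (9,20)]
3. After y ≥ 14: [(9,14) (19,14) (19,20) (9,20)]
4. After y ≤ 17: [(9,17) (9,14) (19,14) (19,17)]
5. Canonical ring: [(9,14) (19,14) (19,17) (9,17)]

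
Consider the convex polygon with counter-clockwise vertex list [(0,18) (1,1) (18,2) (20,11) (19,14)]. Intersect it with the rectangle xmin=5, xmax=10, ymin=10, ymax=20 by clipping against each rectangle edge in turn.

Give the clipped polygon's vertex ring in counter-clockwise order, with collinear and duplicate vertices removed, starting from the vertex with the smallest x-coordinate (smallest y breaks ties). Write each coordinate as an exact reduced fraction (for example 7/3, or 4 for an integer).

Clipped polygon: [(5,10) (10,10) (10,302/19) (5,322/19)]

1. After x ≥ 5: [(5,322/19) (5,21/17) (18,2) (20,11) (19,14)]
2. After x ≤ 10: [(10,302/19) (5,322/19) (5,21/17) (10,26/17)]
3. After y ≥ 10: [(10,10) (10,302/19) (5,322/19) (5,10)]
4. After y ≤ 20: [(10,10) (10,302/19) (5,322/19) (5,10)]
5. Canonical ring: [(5,10) (10,10) (10,302/19) (5,322/19)]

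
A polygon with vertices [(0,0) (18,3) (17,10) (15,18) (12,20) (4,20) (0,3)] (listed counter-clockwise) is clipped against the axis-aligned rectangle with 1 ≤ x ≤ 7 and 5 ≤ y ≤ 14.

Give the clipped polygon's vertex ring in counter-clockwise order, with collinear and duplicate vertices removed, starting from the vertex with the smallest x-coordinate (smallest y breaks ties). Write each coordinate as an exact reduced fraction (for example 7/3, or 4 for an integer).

1. After x ≥ 1: [(1,1/6) (18,3) (17,10) (15,18) (12,20) (4,20) (1,29/4)]
2. After x ≤ 7: [(1,1/6) (7,7/6) (7,20) (4,20) (1,29/4)]
3. After y ≥ 5: [(1,5) (7,5) (7,20) (4,20) (1,29/4)]
4. After y ≤ 14: [(1,5) (7,5) (7,14) (44/17,14) (1,29/4)]
5. Canonical ring: [(1,5) (7,5) (7,14) (44/17,14) (1,29/4)]

Clipped polygon: [(1,5) (7,5) (7,14) (44/17,14) (1,29/4)]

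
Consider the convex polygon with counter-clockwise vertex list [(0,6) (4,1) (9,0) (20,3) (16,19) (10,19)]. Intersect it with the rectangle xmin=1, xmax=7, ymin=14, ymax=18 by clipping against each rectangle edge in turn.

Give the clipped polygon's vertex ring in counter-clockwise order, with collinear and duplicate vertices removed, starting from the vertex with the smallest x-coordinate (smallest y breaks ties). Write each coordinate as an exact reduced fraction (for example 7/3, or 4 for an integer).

Clipped polygon: [(80/13,14) (7,14) (7,151/10)]

1. After x ≥ 1: [(1,73/10) (1,19/4) (4,1) (9,0) (20,3) (16,19) (10,19)]
2. After x ≤ 7: [(7,151/10) (1,73/10) (1,19/4) (4,1) (7,2/5)]
3. After y ≥ 14: [(7,14) (7,151/10) (80/13,14)]
4. After y ≤ 18: [(7,14) (7,151/10) (80/13,14)]
5. Canonical ring: [(80/13,14) (7,14) (7,151/10)]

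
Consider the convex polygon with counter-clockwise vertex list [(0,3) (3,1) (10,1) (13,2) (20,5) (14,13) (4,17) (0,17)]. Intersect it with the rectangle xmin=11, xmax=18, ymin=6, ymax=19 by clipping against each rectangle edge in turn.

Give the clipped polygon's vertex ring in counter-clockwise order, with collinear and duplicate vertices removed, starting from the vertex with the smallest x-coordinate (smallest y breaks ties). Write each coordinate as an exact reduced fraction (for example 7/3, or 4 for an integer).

1. After x ≥ 11: [(11,4/3) (13,2) (20,5) (14,13) (11,71/5)]
2. After x ≤ 18: [(11,4/3) (13,2) (18,29/7) (18,23/3) (14,13) (11,71/5)]
3. After y ≥ 6: [(11,6) (18,6) (18,23/3) (14,13) (11,71/5)]
4. After y ≤ 19: [(11,6) (18,6) (18,23/3) (14,13) (11,71/5)]
5. Canonical ring: [(11,6) (18,6) (18,23/3) (14,13) (11,71/5)]

Clipped polygon: [(11,6) (18,6) (18,23/3) (14,13) (11,71/5)]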